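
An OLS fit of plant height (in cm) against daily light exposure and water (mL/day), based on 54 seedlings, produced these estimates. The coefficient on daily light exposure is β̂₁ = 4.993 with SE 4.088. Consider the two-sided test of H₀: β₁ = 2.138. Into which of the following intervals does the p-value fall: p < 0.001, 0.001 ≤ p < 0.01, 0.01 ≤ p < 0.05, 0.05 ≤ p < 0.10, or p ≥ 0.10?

t = (4.993 − 2.138) / 4.088 = 0.698.
df = n − k − 1 = 54 − 2 − 1 = 51.
Two-sided p = 2·P(T_{51} > |t|) ≈ 0.4881.
So p ≥ 0.10.

p ≥ 0.10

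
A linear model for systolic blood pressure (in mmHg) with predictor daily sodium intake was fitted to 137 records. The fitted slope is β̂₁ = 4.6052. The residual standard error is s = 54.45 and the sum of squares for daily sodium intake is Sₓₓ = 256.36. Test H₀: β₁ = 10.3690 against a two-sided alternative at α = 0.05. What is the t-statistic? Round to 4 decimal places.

SE(β̂₁) = s/√Sₓₓ = 54.45/√256.36 = 3.40073.
t = (4.6052 − 10.3690) / 3.40073 = -1.6949.
df = n − 2 = 135.
Two-sided p ≈ 0.0924, which is ≥ 0.05, so fail to reject H₀.
The data are consistent with a true slope of 10.3690 mmHg per unit of daily sodium intake.

t = -1.6949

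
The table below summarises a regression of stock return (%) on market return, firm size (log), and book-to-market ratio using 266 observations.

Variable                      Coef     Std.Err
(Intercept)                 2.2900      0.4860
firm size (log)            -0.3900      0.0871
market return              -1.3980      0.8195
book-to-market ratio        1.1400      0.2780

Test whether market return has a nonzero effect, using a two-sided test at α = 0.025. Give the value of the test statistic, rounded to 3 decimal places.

t = -1.706

Read off: b = -1.3980, SE = 0.8195 for market return.
H₀: β₁ = 0 vs H₁: β₁ ≠ 0.
t = -1.3980 / 0.8195 = -1.706.
df = n − k − 1 = 266 − 3 − 1 = 262.
Two-sided p ≈ 0.0892, which is ≥ 0.025, so fail to reject H₀.
The data do not give significant evidence of an association between market return and stock return, after adjusting for the other predictors.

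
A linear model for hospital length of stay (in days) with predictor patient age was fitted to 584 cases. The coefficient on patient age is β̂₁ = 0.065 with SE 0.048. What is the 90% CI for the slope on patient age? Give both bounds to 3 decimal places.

df = n − 2 = 584 − 2 = 582.
t* = t_{0.05, 582} = 1.647476.
Margin = t* × SE = 1.647476 × 0.048 = 0.07908.
CI: 0.065 ± 0.07908 → (-0.014, 0.144).
With 90% confidence, each one-unit increase in patient age is associated with a change of between -0.014 and 0.144 days in hospital length of stay.

(-0.014, 0.144)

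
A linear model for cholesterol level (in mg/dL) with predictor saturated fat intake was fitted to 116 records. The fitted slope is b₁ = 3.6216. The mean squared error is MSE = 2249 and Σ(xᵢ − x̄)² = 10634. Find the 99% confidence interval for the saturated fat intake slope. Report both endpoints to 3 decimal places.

(2.417, 4.826)

SE(b₁) = √(MSE/Sₓₓ) = √(2249/10634) = 0.459882.
df = n − 2 = 114.
t* = t_{0.005, 114} = 2.619645.
Margin = t* × SE = 2.619645 × 0.459882 = 1.20473.
CI: 3.6216 ± 1.20473 → (2.417, 4.826).
With 99% confidence, each one-unit increase in saturated fat intake is associated with a change of between 2.417 and 4.826 mg/dL in cholesterol level.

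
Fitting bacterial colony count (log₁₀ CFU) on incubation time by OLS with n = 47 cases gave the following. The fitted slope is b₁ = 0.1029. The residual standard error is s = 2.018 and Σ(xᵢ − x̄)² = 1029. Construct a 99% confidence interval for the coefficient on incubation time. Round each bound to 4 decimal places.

SE(b₁) = s/√Sₓₓ = 2.018/√1029 = 0.0629091.
df = n − 2 = 45.
t* = t_{0.005, 45} = 2.689585.
Margin = t* × SE = 2.689585 × 0.0629091 = 0.169199.
CI: 0.1029 ± 0.169199 → (-0.0663, 0.2721).
With 99% confidence, each one-unit increase in incubation time is associated with a change of between -0.0663 and 0.2721 log₁₀ CFU in bacterial colony count.

(-0.0663, 0.2721)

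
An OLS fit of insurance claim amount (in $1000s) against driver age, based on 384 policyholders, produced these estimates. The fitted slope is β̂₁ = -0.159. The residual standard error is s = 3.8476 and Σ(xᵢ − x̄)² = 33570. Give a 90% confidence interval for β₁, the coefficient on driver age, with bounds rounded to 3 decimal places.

SE(β̂₁) = s/√Sₓₓ = 3.8476/√33570 = 0.0209998.
df = n − 2 = 382.
t* = t_{0.05, 382} = 1.648852.
Margin = t* × SE = 1.648852 × 0.0209998 = 0.03463.
CI: -0.159 ± 0.03463 → (-0.194, -0.124).
With 90% confidence, each one-unit increase in driver age is associated with a change of between -0.194 and -0.124 $1000s in insurance claim amount.

(-0.194, -0.124)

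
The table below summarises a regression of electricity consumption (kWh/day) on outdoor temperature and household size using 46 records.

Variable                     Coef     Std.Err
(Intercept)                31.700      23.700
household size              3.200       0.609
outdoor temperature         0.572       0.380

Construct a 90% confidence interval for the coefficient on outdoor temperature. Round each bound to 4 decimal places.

Read off: b = 0.572, SE = 0.380 for outdoor temperature.
df = n − k − 1 = 46 − 2 − 1 = 43.
t* = t_{0.05, 43} = 1.681071.
Margin = t* × SE = 1.681071 × 0.380 = 0.638807.
CI: 0.572 ± 0.638807 → (-0.0668, 1.2108).

(-0.0668, 1.2108)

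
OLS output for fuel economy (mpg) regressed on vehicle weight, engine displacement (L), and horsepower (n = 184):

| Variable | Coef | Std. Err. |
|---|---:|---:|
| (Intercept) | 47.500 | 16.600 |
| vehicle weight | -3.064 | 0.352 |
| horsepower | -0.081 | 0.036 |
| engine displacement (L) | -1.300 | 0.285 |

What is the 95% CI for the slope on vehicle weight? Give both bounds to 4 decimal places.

Read off: b = -3.064, SE = 0.352 for vehicle weight.
df = n − k − 1 = 184 − 3 − 1 = 180.
t* = t_{0.025, 180} = 1.973231.
Margin = t* × SE = 1.973231 × 0.352 = 0.694577.
CI: -3.064 ± 0.694577 → (-3.7586, -2.3694).

(-3.7586, -2.3694)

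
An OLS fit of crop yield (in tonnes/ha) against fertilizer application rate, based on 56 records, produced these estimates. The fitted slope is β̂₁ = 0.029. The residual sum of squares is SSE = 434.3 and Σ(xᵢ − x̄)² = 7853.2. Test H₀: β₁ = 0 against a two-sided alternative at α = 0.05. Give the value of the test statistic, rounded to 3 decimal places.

MSE = SSE/(n − 2) = 434.3/54 = 8.04259.
SE(β̂₁) = √(MSE/Sₓₓ) = √(8.04259/7853.2) = 0.0320018.
t = 0.029 / 0.0320018 = 0.906.
df = n − 2 = 54.
Two-sided p ≈ 0.3689, which is ≥ 0.05, so fail to reject H₀.
The data do not give significant evidence of an association between fertilizer application rate and crop yield.

t = 0.906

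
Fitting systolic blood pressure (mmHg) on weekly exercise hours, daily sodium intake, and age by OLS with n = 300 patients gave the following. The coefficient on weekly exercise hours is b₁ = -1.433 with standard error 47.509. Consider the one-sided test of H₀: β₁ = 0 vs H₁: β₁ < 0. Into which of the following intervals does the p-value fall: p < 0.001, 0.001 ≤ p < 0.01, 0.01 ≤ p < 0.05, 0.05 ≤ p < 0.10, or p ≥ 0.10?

t = -1.433 / 47.509 = -0.030.
df = n − k − 1 = 300 − 3 − 1 = 296.
One-sided p = P(T_{296} < t) ≈ 0.4880.
So p ≥ 0.10.

p ≥ 0.10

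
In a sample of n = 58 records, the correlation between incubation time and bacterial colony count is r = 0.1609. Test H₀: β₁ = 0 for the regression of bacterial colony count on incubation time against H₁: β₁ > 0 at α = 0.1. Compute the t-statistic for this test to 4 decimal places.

t = 1.2200

t = r·√(n − 2)/√(1 − r²) = 0.1609·√56/√0.974111 = 1.2200.
df = n − 2 = 56.
One-sided p ≈ 0.1138, which is ≥ 0.1, so fail to reject H₀.
The data do not give significant evidence of a linear association between incubation time and bacterial colony count.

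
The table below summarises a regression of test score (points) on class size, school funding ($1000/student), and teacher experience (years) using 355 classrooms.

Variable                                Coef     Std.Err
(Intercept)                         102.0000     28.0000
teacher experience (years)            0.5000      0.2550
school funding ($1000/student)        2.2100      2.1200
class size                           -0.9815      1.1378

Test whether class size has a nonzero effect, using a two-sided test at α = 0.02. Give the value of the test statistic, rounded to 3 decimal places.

t = -0.863

Read off: b = -0.9815, SE = 1.1378 for class size.
H₀: β₁ = 0 vs H₁: β₁ ≠ 0.
t = -0.9815 / 1.1378 = -0.863.
df = n − k − 1 = 355 − 3 − 1 = 351.
Two-sided p ≈ 0.3889, which is ≥ 0.02, so fail to reject H₀.
The data do not give significant evidence of an association between class size and test score, after adjusting for the other predictors.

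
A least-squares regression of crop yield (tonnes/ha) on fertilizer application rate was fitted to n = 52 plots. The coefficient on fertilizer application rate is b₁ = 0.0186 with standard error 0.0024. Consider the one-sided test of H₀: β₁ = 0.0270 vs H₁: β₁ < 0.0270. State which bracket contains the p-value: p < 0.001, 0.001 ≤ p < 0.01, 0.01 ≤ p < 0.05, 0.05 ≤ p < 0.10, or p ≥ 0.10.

t = (0.0186 − 0.0270) / 0.0024 = -3.500.
df = n − 2 = 52 − 2 = 50.
One-sided p = P(T_{50} < t) ≈ 0.0005.
So p < 0.001.

p < 0.001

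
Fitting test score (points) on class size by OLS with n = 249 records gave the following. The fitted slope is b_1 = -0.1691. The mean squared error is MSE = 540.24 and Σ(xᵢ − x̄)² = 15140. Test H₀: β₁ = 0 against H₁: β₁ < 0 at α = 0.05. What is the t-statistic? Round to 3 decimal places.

SE(b_1) = √(MSE/Sₓₓ) = √(540.24/15140) = 0.188899.
t = -0.1691 / 0.188899 = -0.895.
df = n − 2 = 247.
One-sided p ≈ 0.1858, which is ≥ 0.05, so fail to reject H₀.
The data do not give significant evidence that the true slope on class size is negative.

t = -0.895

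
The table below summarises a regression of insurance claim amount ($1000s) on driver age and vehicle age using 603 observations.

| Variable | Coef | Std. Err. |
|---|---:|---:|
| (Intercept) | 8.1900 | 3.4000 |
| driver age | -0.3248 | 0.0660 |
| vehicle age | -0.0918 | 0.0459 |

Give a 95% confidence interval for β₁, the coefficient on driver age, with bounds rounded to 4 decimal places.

(-0.4544, -0.1952)

Read off: b = -0.3248, SE = 0.0660 for driver age.
df = n − k − 1 = 603 − 2 − 1 = 600.
t* = t_{0.025, 600} = 1.963926.
Margin = t* × SE = 1.963926 × 0.0660 = 0.129619.
CI: -0.3248 ± 0.129619 → (-0.4544, -0.1952).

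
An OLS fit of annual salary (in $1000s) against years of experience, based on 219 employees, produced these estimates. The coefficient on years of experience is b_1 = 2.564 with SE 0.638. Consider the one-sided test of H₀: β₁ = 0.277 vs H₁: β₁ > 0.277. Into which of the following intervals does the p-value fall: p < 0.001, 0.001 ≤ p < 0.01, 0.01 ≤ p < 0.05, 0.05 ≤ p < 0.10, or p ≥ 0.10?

p < 0.001

t = (2.564 − 0.277) / 0.638 = 3.585.
df = n − 2 = 219 − 2 = 217.
One-sided p = P(T_{217} > t) ≈ 0.0002.
So p < 0.001.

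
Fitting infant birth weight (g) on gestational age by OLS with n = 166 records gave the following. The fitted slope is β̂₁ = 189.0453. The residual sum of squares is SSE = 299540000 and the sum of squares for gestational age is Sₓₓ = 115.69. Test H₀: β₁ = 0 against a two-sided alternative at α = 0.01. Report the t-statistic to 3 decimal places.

MSE = SSE/(n − 2) = 299540000/164 = 1.82646e+06.
SE(β̂₁) = √(MSE/Sₓₓ) = √(1.82646e+06/115.69) = 125.649.
t = 189.0453 / 125.649 = 1.505.
df = n − 2 = 164.
Two-sided p ≈ 0.1344, which is ≥ 0.01, so fail to reject H₀.
The data do not give significant evidence of an association between gestational age and infant birth weight.

t = 1.505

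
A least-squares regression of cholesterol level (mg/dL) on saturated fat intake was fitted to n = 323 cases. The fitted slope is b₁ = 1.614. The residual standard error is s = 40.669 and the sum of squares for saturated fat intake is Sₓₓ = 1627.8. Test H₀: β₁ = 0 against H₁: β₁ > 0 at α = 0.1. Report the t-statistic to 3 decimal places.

t = 1.601

SE(b₁) = s/√Sₓₓ = 40.669/√1627.8 = 1.00801.
t = 1.614 / 1.00801 = 1.601.
df = n − 2 = 321.
One-sided p ≈ 0.0552, which is < 0.1, so reject H₀.
There is evidence that the true slope on saturated fat intake is positive.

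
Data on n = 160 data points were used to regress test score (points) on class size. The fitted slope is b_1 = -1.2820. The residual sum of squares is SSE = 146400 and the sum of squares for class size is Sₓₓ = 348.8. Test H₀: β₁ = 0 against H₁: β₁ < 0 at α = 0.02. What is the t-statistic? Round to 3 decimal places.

t = -0.787

MSE = SSE/(n − 2) = 146400/158 = 926.582.
SE(b_1) = √(MSE/Sₓₓ) = √(926.582/348.8) = 1.62987.
t = -1.2820 / 1.62987 = -0.787.
df = n − 2 = 158.
One-sided p ≈ 0.2164, which is ≥ 0.02, so fail to reject H₀.
The data do not give significant evidence that the true slope on class size is negative.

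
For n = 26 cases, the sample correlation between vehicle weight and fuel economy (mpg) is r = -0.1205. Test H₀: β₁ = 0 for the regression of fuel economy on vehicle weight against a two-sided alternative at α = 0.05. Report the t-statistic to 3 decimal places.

t = r·√(n − 2)/√(1 − r²) = -0.1205·√24/√0.98548 = -0.595.
df = n − 2 = 24.
Two-sided p ≈ 0.5576, which is ≥ 0.05, so fail to reject H₀.
The data do not give significant evidence of a linear association between vehicle weight and fuel economy.

t = -0.595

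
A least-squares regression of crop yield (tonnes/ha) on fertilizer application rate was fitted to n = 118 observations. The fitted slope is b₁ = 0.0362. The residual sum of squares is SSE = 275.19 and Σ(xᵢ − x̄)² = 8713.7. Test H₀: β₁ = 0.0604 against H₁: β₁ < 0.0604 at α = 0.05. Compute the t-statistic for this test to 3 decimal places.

MSE = SSE/(n − 2) = 275.19/116 = 2.37233.
SE(b₁) = √(MSE/Sₓₓ) = √(2.37233/8713.7) = 0.0165001.
t = (0.0362 − 0.0604) / 0.0165001 = -1.467.
df = n − 2 = 116.
One-sided p ≈ 0.0726, which is ≥ 0.05, so fail to reject H₀.
The data do not give significant evidence that the true slope on fertilizer application rate is below 0.0604 tonnes/ha per unit.

t = -1.467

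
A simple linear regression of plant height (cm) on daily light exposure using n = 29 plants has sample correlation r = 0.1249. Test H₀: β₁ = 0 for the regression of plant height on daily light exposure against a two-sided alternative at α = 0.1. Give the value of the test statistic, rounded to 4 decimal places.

t = r·√(n − 2)/√(1 − r²) = 0.1249·√27/√0.9844 = 0.6541.
df = n − 2 = 27.
Two-sided p ≈ 0.5186, which is ≥ 0.1, so fail to reject H₀.
The data do not give significant evidence of a linear association between daily light exposure and plant height.

t = 0.6541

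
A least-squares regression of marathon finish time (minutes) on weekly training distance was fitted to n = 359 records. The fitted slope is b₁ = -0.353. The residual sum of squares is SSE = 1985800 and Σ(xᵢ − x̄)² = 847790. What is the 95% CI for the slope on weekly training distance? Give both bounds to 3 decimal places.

(-0.512, -0.194)

MSE = SSE/(n − 2) = 1985800/357 = 5562.46.
SE(b₁) = √(MSE/Sₓₓ) = √(5562.46/847790) = 0.0810008.
df = n − 2 = 357.
t* = t_{0.025, 357} = 1.966631.
Margin = t* × SE = 1.966631 × 0.0810008 = 0.15930.
CI: -0.353 ± 0.15930 → (-0.512, -0.194).
With 95% confidence, each one-unit increase in weekly training distance is associated with a change of between -0.512 and -0.194 minutes in marathon finish time.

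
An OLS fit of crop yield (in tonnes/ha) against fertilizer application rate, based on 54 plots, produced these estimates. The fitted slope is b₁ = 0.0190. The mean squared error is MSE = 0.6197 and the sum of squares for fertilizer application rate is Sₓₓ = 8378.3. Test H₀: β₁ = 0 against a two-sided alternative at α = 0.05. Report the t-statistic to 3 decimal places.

t = 2.209

SE(b₁) = √(MSE/Sₓₓ) = √(0.6197/8378.3) = 0.00860028.
t = 0.0190 / 0.00860028 = 2.209.
df = n − 2 = 52.
Two-sided p ≈ 0.0316, which is < 0.05, so reject H₀.
There is evidence that fertilizer application rate is associated with crop yield.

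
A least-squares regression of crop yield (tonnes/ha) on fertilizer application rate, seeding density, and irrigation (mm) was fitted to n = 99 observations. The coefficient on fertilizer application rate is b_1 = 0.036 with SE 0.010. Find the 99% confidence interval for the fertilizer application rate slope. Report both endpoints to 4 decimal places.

df = n − k − 1 = 99 − 3 − 1 = 95.
t* = t_{0.005, 95} = 2.628576.
Margin = t* × SE = 2.628576 × 0.010 = 0.026286.
CI: 0.036 ± 0.026286 → (0.0097, 0.0623).
With 99% confidence, each one-unit increase in fertilizer application rate is associated with a change of between 0.0097 and 0.0623 tonnes/ha in crop yield, holding the other predictors fixed.

(0.0097, 0.0623)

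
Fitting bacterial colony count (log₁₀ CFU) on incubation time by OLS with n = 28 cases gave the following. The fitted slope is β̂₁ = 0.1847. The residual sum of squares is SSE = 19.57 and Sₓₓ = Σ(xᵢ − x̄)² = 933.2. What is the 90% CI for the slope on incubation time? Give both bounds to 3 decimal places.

MSE = SSE/(n − 2) = 19.57/26 = 0.752692.
SE(β̂₁) = √(MSE/Sₓₓ) = √(0.752692/933.2) = 0.0284002.
df = n − 2 = 26.
t* = t_{0.05, 26} = 1.705618.
Margin = t* × SE = 1.705618 × 0.0284002 = 0.04844.
CI: 0.1847 ± 0.04844 → (0.136, 0.233).
With 90% confidence, each one-unit increase in incubation time is associated with a change of between 0.136 and 0.233 log₁₀ CFU in bacterial colony count.

(0.136, 0.233)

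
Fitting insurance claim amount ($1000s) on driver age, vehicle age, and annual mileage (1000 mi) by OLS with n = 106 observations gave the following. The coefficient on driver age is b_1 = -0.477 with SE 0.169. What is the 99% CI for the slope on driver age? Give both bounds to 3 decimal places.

(-0.921, -0.033)

df = n − k − 1 = 106 − 3 − 1 = 102.
t* = t_{0.005, 102} = 2.624891.
Margin = t* × SE = 2.624891 × 0.169 = 0.44361.
CI: -0.477 ± 0.44361 → (-0.921, -0.033).
With 99% confidence, each one-unit increase in driver age is associated with a change of between -0.921 and -0.033 $1000s in insurance claim amount, holding the other predictors fixed.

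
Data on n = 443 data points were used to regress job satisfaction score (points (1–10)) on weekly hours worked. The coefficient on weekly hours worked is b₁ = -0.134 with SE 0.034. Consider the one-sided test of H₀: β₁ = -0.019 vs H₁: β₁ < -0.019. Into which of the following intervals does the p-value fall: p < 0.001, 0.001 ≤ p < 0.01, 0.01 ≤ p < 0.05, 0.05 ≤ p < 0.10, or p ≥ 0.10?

p < 0.001

t = (-0.134 − (-0.019)) / 0.034 = -3.382.
df = n − 2 = 443 − 2 = 441.
One-sided p = P(T_{441} < t) ≈ 0.0004.
So p < 0.001.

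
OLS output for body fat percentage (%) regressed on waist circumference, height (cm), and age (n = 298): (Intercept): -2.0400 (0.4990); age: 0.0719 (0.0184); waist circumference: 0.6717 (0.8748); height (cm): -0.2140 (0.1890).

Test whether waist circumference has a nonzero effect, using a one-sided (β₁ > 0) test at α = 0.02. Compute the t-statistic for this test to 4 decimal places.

t = 0.7678

Read off: b = 0.6717, SE = 0.8748 for waist circumference.
H₀: β₁ = 0 vs H₁: β₁ > 0.
t = 0.6717 / 0.8748 = 0.7678.
df = n − k − 1 = 298 − 3 − 1 = 294.
One-sided p ≈ 0.2216, which is ≥ 0.02, so fail to reject H₀.
The data do not give significant evidence that the true slope on waist circumference is positive, holding the other predictors fixed.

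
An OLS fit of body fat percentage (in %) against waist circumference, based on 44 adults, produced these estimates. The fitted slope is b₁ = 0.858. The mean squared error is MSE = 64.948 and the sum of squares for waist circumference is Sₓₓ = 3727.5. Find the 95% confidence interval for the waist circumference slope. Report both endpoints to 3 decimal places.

SE(b₁) = √(MSE/Sₓₓ) = √(64.948/3727.5) = 0.132.
df = n − 2 = 42.
t* = t_{0.025, 42} = 2.018082.
Margin = t* × SE = 2.018082 × 0.132 = 0.26639.
CI: 0.858 ± 0.26639 → (0.592, 1.124).
With 95% confidence, each one-unit increase in waist circumference is associated with a change of between 0.592 and 1.124 % in body fat percentage.

(0.592, 1.124)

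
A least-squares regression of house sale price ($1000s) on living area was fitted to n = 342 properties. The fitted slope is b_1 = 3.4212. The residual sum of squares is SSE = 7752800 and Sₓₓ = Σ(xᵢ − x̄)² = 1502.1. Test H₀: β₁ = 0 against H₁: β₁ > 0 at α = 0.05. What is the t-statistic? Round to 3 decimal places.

MSE = SSE/(n − 2) = 7752800/340 = 22802.4.
SE(b_1) = √(MSE/Sₓₓ) = √(22802.4/1502.1) = 3.89619.
t = 3.4212 / 3.89619 = 0.878.
df = n − 2 = 340.
One-sided p ≈ 0.1903, which is ≥ 0.05, so fail to reject H₀.
The data do not give significant evidence that the true slope on living area is positive.

t = 0.878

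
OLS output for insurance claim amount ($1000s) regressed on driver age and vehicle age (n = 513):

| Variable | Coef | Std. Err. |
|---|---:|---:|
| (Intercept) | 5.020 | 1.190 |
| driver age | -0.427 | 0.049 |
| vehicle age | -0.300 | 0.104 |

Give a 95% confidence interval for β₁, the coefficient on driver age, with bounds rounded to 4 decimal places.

(-0.5233, -0.3307)

Read off: b = -0.427, SE = 0.049 for driver age.
df = n − k − 1 = 513 − 2 − 1 = 510.
t* = t_{0.025, 510} = 1.964626.
Margin = t* × SE = 1.964626 × 0.049 = 0.096267.
CI: -0.427 ± 0.096267 → (-0.5233, -0.3307).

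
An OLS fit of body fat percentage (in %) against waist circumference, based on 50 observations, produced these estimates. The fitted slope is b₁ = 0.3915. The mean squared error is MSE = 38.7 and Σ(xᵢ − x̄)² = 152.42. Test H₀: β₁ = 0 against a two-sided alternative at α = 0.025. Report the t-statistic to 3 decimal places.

t = 0.777

SE(b₁) = √(MSE/Sₓₓ) = √(38.7/152.42) = 0.503889.
t = 0.3915 / 0.503889 = 0.777.
df = n − 2 = 48.
Two-sided p ≈ 0.4410, which is ≥ 0.025, so fail to reject H₀.
The data do not give significant evidence of an association between waist circumference and body fat percentage.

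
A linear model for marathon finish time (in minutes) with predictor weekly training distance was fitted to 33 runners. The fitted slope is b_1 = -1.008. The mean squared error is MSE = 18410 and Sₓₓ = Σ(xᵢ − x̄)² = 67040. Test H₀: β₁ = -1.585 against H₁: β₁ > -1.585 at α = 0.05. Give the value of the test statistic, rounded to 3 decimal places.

SE(b_1) = √(MSE/Sₓₓ) = √(18410/67040) = 0.524035.
t = (-1.008 − (-1.585)) / 0.524035 = 1.101.
df = n − 2 = 31.
One-sided p ≈ 0.1397, which is ≥ 0.05, so fail to reject H₀.
The data do not give significant evidence that the true slope on weekly training distance exceeds -1.585 minutes per unit.

t = 1.101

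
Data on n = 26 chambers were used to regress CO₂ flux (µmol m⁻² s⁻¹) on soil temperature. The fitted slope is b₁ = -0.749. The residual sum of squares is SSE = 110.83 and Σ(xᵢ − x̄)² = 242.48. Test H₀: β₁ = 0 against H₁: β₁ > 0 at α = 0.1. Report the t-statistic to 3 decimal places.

t = -5.427

MSE = SSE/(n − 2) = 110.83/24 = 4.61792.
SE(b₁) = √(MSE/Sₓₓ) = √(4.61792/242.48) = 0.138002.
t = -0.749 / 0.138002 = -5.427.
df = n − 2 = 24.
One-sided p ≈ 1.0000, which is ≥ 0.1, so fail to reject H₀.
The data do not give significant evidence that the true slope on soil temperature is positive.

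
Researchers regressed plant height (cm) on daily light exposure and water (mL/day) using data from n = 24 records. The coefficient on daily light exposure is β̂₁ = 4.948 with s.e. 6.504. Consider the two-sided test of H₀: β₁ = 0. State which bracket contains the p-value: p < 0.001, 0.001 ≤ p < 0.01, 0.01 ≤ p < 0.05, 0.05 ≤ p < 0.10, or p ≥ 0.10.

t = 4.948 / 6.504 = 0.761.
df = n − k − 1 = 24 − 2 − 1 = 21.
Two-sided p = 2·P(T_{21} > |t|) ≈ 0.4553.
So p ≥ 0.10.

p ≥ 0.10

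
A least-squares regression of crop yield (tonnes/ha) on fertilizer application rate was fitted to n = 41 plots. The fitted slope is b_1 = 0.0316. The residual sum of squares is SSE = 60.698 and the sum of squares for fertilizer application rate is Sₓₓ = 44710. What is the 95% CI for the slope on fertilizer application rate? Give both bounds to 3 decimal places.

MSE = SSE/(n − 2) = 60.698/39 = 1.55636.
SE(b_1) = √(MSE/Sₓₓ) = √(1.55636/44710) = 0.00590001.
df = n − 2 = 39.
t* = t_{0.025, 39} = 2.022691.
Margin = t* × SE = 2.022691 × 0.00590001 = 0.01193.
CI: 0.0316 ± 0.01193 → (0.020, 0.044).
With 95% confidence, each one-unit increase in fertilizer application rate is associated with a change of between 0.020 and 0.044 tonnes/ha in crop yield.

(0.020, 0.044)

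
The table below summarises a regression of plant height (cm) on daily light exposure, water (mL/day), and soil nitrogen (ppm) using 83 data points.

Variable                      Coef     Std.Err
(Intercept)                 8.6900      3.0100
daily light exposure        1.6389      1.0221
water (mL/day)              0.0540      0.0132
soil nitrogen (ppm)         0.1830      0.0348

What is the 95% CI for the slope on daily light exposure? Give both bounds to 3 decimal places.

Read off: b = 1.6389, SE = 1.0221 for daily light exposure.
df = n − k − 1 = 83 − 3 − 1 = 79.
t* = t_{0.025, 79} = 1.99045.
Margin = t* × SE = 1.99045 × 1.0221 = 2.03444.
CI: 1.6389 ± 2.03444 → (-0.396, 3.673).

(-0.396, 3.673)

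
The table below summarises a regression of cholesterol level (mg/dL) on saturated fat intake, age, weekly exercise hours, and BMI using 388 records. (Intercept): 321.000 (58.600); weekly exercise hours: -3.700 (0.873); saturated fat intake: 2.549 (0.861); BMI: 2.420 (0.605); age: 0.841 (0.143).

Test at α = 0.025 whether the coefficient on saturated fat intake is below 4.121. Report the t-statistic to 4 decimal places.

t = -1.8258

Read off: b = 2.549, SE = 0.861 for saturated fat intake.
H₀: β₁ = 4.121 vs H₁: β₁ < 4.121.
t = (2.549 − 4.121) / 0.861 = -1.8258.
df = n − k − 1 = 388 − 4 − 1 = 383.
One-sided p ≈ 0.0343, which is ≥ 0.025, so fail to reject H₀.
The data do not give significant evidence that the true slope on saturated fat intake is below 4.121 mg/dL per unit, holding the other predictors fixed.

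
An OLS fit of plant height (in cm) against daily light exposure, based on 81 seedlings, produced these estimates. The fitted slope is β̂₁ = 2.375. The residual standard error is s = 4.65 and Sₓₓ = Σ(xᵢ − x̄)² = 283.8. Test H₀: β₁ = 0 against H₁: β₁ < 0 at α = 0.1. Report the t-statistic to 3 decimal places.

SE(β̂₁) = s/√Sₓₓ = 4.65/√283.8 = 0.276024.
t = 2.375 / 0.276024 = 8.604.
df = n − 2 = 79.
One-sided p ≈ 1.0000, which is ≥ 0.1, so fail to reject H₀.
The data do not give significant evidence that the true slope on daily light exposure is negative.

t = 8.604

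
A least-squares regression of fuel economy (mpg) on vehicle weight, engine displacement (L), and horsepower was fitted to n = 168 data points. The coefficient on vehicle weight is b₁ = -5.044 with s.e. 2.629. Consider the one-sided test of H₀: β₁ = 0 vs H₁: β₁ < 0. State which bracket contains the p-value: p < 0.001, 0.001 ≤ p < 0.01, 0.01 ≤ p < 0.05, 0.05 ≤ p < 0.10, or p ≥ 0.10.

0.01 ≤ p < 0.05

t = -5.044 / 2.629 = -1.919.
df = n − k − 1 = 168 − 3 − 1 = 164.
One-sided p = P(T_{164} < t) ≈ 0.0284.
So 0.01 ≤ p < 0.05.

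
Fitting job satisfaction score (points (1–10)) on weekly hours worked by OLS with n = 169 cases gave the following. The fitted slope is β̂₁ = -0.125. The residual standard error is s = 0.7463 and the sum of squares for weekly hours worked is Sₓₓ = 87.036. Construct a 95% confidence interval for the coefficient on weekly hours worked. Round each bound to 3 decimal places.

(-0.283, 0.033)

SE(β̂₁) = s/√Sₓₓ = 0.7463/√87.036 = 0.0799952.
df = n − 2 = 167.
t* = t_{0.025, 167} = 1.974271.
Margin = t* × SE = 1.974271 × 0.0799952 = 0.15793.
CI: -0.125 ± 0.15793 → (-0.283, 0.033).
With 95% confidence, each one-unit increase in weekly hours worked is associated with a change of between -0.283 and 0.033 points (1–10) in job satisfaction score.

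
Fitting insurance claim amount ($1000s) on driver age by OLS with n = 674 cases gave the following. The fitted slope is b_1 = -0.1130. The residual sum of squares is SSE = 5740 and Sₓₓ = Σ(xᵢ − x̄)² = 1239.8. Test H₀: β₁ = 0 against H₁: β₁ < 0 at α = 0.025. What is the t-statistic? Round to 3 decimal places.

t = -1.361

MSE = SSE/(n − 2) = 5740/672 = 8.54167.
SE(b_1) = √(MSE/Sₓₓ) = √(8.54167/1239.8) = 0.0830033.
t = -0.1130 / 0.0830033 = -1.361.
df = n − 2 = 672.
One-sided p ≈ 0.0869, which is ≥ 0.025, so fail to reject H₀.
The data do not give significant evidence that the true slope on driver age is negative.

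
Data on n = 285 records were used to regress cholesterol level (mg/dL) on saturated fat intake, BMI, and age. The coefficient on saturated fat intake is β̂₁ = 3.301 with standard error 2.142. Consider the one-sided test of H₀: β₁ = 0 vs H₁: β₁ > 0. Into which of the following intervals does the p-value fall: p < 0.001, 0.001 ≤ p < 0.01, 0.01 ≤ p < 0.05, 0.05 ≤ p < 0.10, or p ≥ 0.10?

t = 3.301 / 2.142 = 1.541.
df = n − k − 1 = 285 − 3 − 1 = 281.
One-sided p = P(T_{281} > t) ≈ 0.0622.
So 0.05 ≤ p < 0.10.

0.05 ≤ p < 0.10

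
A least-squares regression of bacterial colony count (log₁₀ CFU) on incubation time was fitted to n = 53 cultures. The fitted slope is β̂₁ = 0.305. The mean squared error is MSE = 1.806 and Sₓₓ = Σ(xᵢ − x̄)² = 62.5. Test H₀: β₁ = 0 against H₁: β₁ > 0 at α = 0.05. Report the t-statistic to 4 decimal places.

t = 1.7942

SE(β̂₁) = √(MSE/Sₓₓ) = √(1.806/62.5) = 0.169988.
t = 0.305 / 0.169988 = 1.7942.
df = n − 2 = 51.
One-sided p ≈ 0.0394, which is < 0.05, so reject H₀.
There is evidence that the true slope on incubation time is positive.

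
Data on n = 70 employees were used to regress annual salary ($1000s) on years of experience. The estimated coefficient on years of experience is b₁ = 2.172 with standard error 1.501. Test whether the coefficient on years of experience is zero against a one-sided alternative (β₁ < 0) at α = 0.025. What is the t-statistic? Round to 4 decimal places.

H₀: β₁ = 0 vs H₁: β₁ < 0.
t = (b₁ − β₁⁰)/SE = 2.172 / 1.501 = 1.4470.
df = n − 2 = 70 − 2 = 68.
One-sided p ≈ 0.9238, which is ≥ 0.025, so fail to reject H₀.
The data do not give significant evidence that the true slope on years of experience is negative.

t = 1.4470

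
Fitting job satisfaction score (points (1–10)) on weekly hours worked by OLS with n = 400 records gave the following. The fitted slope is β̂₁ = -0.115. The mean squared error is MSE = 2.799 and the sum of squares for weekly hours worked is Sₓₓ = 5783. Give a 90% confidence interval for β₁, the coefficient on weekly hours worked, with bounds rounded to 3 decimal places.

SE(β̂₁) = √(MSE/Sₓₓ) = √(2.799/5783) = 0.0220001.
df = n − 2 = 398.
t* = t_{0.05, 398} = 1.648691.
Margin = t* × SE = 1.648691 × 0.0220001 = 0.03627.
CI: -0.115 ± 0.03627 → (-0.151, -0.079).
With 90% confidence, each one-unit increase in weekly hours worked is associated with a change of between -0.151 and -0.079 points (1–10) in job satisfaction score.

(-0.151, -0.079)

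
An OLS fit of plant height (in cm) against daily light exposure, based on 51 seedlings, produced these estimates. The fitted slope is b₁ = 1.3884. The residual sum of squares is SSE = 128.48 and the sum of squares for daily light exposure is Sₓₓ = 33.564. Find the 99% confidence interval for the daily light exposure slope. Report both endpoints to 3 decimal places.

MSE = SSE/(n − 2) = 128.48/49 = 2.62204.
SE(b₁) = √(MSE/Sₓₓ) = √(2.62204/33.564) = 0.279501.
df = n − 2 = 49.
t* = t_{0.005, 49} = 2.679952.
Margin = t* × SE = 2.679952 × 0.279501 = 0.74905.
CI: 1.3884 ± 0.74905 → (0.639, 2.137).
With 99% confidence, each one-unit increase in daily light exposure is associated with a change of between 0.639 and 2.137 cm in plant height.

(0.639, 2.137)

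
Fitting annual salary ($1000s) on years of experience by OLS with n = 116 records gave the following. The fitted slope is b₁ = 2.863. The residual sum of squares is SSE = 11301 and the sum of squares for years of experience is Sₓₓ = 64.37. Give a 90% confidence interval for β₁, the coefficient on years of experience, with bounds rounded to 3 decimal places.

(0.805, 4.921)

MSE = SSE/(n − 2) = 11301/114 = 99.1316.
SE(b₁) = √(MSE/Sₓₓ) = √(99.1316/64.37) = 1.24098.
df = n − 2 = 114.
t* = t_{0.05, 114} = 1.65833.
Margin = t* × SE = 1.65833 × 1.24098 = 2.05795.
CI: 2.863 ± 2.05795 → (0.805, 4.921).
With 90% confidence, each one-unit increase in years of experience is associated with a change of between 0.805 and 4.921 $1000s in annual salary.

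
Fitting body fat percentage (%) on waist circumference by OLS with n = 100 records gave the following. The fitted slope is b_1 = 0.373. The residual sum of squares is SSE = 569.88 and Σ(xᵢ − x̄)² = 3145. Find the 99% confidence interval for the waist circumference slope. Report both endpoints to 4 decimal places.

(0.2600, 0.4860)

MSE = SSE/(n − 2) = 569.88/98 = 5.8151.
SE(b_1) = √(MSE/Sₓₓ) = √(5.8151/3145) = 0.043.
df = n − 2 = 98.
t* = t_{0.005, 98} = 2.626931.
Margin = t* × SE = 2.626931 × 0.043 = 0.112958.
CI: 0.373 ± 0.112958 → (0.2600, 0.4860).
With 99% confidence, each one-unit increase in waist circumference is associated with a change of between 0.2600 and 0.4860 % in body fat percentage.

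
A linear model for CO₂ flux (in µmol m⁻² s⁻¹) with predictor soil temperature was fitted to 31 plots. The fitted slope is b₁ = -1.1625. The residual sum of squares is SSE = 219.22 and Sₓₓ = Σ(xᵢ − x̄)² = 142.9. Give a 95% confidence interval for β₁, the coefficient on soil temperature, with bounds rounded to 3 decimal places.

(-1.633, -0.692)

MSE = SSE/(n − 2) = 219.22/29 = 7.55931.
SE(b₁) = √(MSE/Sₓₓ) = √(7.55931/142.9) = 0.229998.
df = n − 2 = 29.
t* = t_{0.025, 29} = 2.04523.
Margin = t* × SE = 2.04523 × 0.229998 = 0.47040.
CI: -1.1625 ± 0.47040 → (-1.633, -0.692).
With 95% confidence, each one-unit increase in soil temperature is associated with a change of between -1.633 and -0.692 µmol m⁻² s⁻¹ in CO₂ flux.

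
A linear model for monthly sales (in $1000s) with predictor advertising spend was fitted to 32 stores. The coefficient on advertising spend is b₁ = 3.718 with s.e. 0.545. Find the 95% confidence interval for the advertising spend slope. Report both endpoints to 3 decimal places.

df = n − 2 = 32 − 2 = 30.
t* = t_{0.025, 30} = 2.042272.
Margin = t* × SE = 2.042272 × 0.545 = 1.11304.
CI: 3.718 ± 1.11304 → (2.605, 4.831).
With 95% confidence, each one-unit increase in advertising spend is associated with a change of between 2.605 and 4.831 $1000s in monthly sales.

(2.605, 4.831)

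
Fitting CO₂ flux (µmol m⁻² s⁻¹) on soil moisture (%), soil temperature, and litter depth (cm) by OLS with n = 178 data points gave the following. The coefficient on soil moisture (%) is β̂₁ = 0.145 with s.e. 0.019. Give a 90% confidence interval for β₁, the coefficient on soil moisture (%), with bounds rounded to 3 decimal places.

(0.114, 0.176)

df = n − k − 1 = 178 − 3 − 1 = 174.
t* = t_{0.05, 174} = 1.653658.
Margin = t* × SE = 1.653658 × 0.019 = 0.03142.
CI: 0.145 ± 0.03142 → (0.114, 0.176).
With 90% confidence, each one-unit increase in soil moisture (%) is associated with a change of between 0.114 and 0.176 µmol m⁻² s⁻¹ in CO₂ flux, holding the other predictors fixed.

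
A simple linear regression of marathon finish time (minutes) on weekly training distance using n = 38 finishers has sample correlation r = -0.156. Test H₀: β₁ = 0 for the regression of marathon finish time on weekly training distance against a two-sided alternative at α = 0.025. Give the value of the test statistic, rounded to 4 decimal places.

t = r·√(n − 2)/√(1 − r²) = -0.156·√36/√0.975664 = -0.9476.
df = n − 2 = 36.
Two-sided p ≈ 0.3497, which is ≥ 0.025, so fail to reject H₀.
The data do not give significant evidence of a linear association between weekly training distance and marathon finish time.

t = -0.9476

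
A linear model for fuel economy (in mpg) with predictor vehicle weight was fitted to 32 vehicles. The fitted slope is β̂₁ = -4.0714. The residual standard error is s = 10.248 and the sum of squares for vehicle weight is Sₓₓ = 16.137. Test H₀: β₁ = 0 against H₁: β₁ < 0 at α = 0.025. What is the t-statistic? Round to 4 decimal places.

t = -1.5959

SE(β̂₁) = s/√Sₓₓ = 10.248/√16.137 = 2.5511.
t = -4.0714 / 2.5511 = -1.5959.
df = n − 2 = 30.
One-sided p ≈ 0.0605, which is ≥ 0.025, so fail to reject H₀.
The data do not give significant evidence that the true slope on vehicle weight is negative.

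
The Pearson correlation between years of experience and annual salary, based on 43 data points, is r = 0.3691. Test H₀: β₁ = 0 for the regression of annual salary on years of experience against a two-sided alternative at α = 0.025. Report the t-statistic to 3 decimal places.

t = 2.543

t = r·√(n − 2)/√(1 − r²) = 0.3691·√41/√0.863765 = 2.543.
df = n − 2 = 41.
Two-sided p ≈ 0.0149, which is < 0.025, so reject H₀.
There is evidence of a linear association between years of experience and annual salary.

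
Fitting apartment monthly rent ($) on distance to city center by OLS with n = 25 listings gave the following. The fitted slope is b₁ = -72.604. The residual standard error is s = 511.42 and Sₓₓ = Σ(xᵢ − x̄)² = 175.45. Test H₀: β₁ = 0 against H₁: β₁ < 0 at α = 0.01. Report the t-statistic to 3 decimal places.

t = -1.880

SE(b₁) = s/√Sₓₓ = 511.42/√175.45 = 38.6101.
t = -72.604 / 38.6101 = -1.880.
df = n − 2 = 23.
One-sided p ≈ 0.0364, which is ≥ 0.01, so fail to reject H₀.
The data do not give significant evidence that the true slope on distance to city center is negative.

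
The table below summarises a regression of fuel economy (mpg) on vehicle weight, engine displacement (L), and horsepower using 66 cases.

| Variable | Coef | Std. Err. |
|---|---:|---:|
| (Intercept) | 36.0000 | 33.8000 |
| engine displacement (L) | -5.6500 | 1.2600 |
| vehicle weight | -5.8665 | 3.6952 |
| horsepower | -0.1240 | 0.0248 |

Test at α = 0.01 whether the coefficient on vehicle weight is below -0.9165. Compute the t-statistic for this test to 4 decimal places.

t = -1.3396

Read off: b = -5.8665, SE = 3.6952 for vehicle weight.
H₀: β₁ = -0.9165 vs H₁: β₁ < -0.9165.
t = (-5.8665 − (-0.9165)) / 3.6952 = -1.3396.
df = n − k − 1 = 66 − 3 − 1 = 62.
One-sided p ≈ 0.0926, which is ≥ 0.01, so fail to reject H₀.
The data do not give significant evidence that the true slope on vehicle weight is below -0.9165 mpg per unit, holding the other predictors fixed.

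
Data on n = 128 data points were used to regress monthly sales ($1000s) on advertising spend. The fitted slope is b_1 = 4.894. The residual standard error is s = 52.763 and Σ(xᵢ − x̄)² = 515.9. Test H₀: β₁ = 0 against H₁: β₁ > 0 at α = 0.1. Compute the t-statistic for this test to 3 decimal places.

SE(b_1) = s/√Sₓₓ = 52.763/√515.9 = 2.32299.
t = 4.894 / 2.32299 = 2.107.
df = n − 2 = 126.
One-sided p ≈ 0.0186, which is < 0.1, so reject H₀.
There is evidence that the true slope on advertising spend is positive.

t = 2.107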